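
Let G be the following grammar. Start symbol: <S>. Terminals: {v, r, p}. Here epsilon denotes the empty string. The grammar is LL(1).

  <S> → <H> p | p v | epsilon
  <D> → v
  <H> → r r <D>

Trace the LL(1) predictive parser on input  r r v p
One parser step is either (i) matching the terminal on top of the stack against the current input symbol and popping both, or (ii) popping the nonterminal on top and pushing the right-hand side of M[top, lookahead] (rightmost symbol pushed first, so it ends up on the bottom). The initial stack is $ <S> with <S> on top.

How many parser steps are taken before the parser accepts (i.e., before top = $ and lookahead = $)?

7

     Stack        Input      Action
  1  $ <S>        r r v p $  expand <S> → <H> p
  2  $ p <H>      r r v p $  expand <H> → r r <D>
  3  $ p <D> r r  r r v p $  match r
  4  $ p <D> r    r v p $    match r
  5  $ p <D>      v p $      expand <D> → v
  6  $ p v        v p $      match v
  7  $ p          p $        match p
Accept reached after 7 steps.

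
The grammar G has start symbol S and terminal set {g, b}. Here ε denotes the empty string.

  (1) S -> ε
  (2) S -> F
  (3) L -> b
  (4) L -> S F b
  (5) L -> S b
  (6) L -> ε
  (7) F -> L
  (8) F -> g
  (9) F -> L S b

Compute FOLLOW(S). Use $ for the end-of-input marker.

{$, b, g}

FIRST(S): from S->ε we get {ε}; from S->F we get {ε, b, g}. So FIRST(S) = {ε, b, g}.
FIRST(L): from L->b we get {b}; from L->S F b we get {b, g}; from L->S b we get {b, g}; from L->ε we get {ε}. So FIRST(L) = {ε, b, g}.
FIRST(F): from F->L we get {ε, b, g}; from F->g we get {g}; from F->L S b we get {b, g}. So FIRST(F) = {ε, b, g}.
FOLLOW(S) includes $ since S is the start symbol.
FOLLOW(S): in L->S F b, S is followed by F b with FIRST {b, g}; in L->S b, S is followed by b with FIRST {b}; in F->L S b, S is followed by b with FIRST {b}. Thus FOLLOW(S) = {$, b, g}.
FOLLOW(F): in S->F, the suffix after F is empty, so FOLLOW(F) ⊇ FOLLOW(S) = {$, b, g}; in L->S F b, F is followed by b with FIRST {b}. Thus FOLLOW(F) = {$, b, g}.
FOLLOW(L): in F->L, the suffix after L is empty, so FOLLOW(L) ⊇ FOLLOW(F) = {$, b, g}; in F->L S b, L is followed by S b with FIRST {b, g}. Thus FOLLOW(L) = {$, b, g}.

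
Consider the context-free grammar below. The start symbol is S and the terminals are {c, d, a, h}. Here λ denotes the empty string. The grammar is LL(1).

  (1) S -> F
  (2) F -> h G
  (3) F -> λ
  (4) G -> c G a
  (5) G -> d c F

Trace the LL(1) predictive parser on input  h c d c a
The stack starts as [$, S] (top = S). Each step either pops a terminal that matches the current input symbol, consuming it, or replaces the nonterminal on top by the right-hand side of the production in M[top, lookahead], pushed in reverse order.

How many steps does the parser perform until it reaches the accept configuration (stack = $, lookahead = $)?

step 1: stack=$ S  input=h c d c a $  — expand S -> F
step 2: stack=$ F  input=h c d c a $  — expand F -> h G
step 3: stack=$ G h  input=h c d c a $  — match h
step 4: stack=$ G  input=c d c a $  — expand G -> c G a
step 5: stack=$ a G c  input=c d c a $  — match c
step 6: stack=$ a G  input=d c a $  — expand G -> d c F
step 7: stack=$ a F c d  input=d c a $  — match d
step 8: stack=$ a F c  input=c a $  — match c
step 9: stack=$ a F  input=a $  — expand F -> λ
step 10: stack=$ a  input=a $  — match a
Accept reached after 10 steps.

10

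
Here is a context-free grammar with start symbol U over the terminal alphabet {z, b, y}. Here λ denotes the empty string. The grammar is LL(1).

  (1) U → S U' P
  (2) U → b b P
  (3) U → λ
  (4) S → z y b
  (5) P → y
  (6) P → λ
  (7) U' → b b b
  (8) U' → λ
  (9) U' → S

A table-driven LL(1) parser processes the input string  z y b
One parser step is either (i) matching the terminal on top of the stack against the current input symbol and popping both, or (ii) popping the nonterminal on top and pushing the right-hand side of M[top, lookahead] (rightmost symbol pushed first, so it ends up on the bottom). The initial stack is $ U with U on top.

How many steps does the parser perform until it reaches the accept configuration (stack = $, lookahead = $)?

step 1: stack=$ U  input=z y b $  — expand U → S U' P
step 2: stack=$ P U' S  input=z y b $  — expand S → z y b
step 3: stack=$ P U' b y z  input=z y b $  — match z
step 4: stack=$ P U' b y  input=y b $  — match y
step 5: stack=$ P U' b  input=b $  — match b
step 6: stack=$ P U'  input=$  — expand U' → λ
step 7: stack=$ P  input=$  — expand P → λ
Accept reached after 7 steps.

7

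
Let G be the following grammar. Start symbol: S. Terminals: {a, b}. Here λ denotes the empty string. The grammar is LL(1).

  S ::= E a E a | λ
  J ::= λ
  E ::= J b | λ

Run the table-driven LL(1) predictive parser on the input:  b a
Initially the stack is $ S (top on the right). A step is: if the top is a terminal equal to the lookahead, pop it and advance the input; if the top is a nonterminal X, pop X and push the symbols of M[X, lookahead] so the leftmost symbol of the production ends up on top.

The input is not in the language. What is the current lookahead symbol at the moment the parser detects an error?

$

     Stack        Input  Action
  1  $ S          b a $  expand S ::= E a E a
  2  $ a E a E    b a $  expand E ::= J b
  3  $ a E a b J  b a $  expand J ::= λ
  4  $ a E a b    b a $  match b
  5  $ a E a      a $    match a
  6  $ a E        $      error: M[E, $] is empty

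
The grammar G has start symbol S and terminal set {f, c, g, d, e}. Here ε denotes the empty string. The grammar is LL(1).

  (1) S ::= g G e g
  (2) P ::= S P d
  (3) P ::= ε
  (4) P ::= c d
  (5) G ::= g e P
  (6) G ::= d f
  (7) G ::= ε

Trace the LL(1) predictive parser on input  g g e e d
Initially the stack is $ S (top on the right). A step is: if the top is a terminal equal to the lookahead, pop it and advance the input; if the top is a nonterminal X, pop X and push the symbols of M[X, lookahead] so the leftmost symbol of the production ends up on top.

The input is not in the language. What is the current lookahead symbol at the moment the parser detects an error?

     Stack        Input        Action
  1  $ S          g g e e d $  expand S ::= g G e g
  2  $ g e G g    g g e e d $  match g
  3  $ g e G      g e e d $    expand G ::= g e P
  4  $ g e P e g  g e e d $    match g
  5  $ g e P e    e e d $      match e
  6  $ g e P      e d $        expand P ::= ε
  7  $ g e        e d $        match e
  8  $ g          d $          error: top is terminal g but lookahead is d

d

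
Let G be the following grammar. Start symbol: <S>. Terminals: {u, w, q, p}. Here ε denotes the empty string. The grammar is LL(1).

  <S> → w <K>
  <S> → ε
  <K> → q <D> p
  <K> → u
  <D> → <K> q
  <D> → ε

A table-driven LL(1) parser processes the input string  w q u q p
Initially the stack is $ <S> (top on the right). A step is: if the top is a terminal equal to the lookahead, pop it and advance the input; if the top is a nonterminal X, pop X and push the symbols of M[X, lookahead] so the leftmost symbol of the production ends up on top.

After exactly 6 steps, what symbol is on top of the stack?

u

step 1: stack=$ <S>  input=w q u q p $  — expand <S> → w <K>
step 2: stack=$ <K> w  input=w q u q p $  — match w
step 3: stack=$ <K>  input=q u q p $  — expand <K> → q <D> p
step 4: stack=$ p <D> q  input=q u q p $  — match q
step 5: stack=$ p <D>  input=u q p $  — expand <D> → <K> q
step 6: stack=$ p q <K>  input=u q p $  — expand <K> → u
Stack after step 6: $ p q u (top = u).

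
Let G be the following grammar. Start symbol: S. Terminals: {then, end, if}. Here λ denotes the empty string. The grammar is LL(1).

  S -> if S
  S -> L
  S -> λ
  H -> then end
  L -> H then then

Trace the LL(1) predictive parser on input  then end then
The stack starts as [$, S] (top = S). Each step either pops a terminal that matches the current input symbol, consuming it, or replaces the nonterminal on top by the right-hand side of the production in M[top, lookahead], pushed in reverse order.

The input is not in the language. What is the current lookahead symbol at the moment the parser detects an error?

$

step 1: stack=$ S  input=then end then $  — expand S -> L
step 2: stack=$ L  input=then end then $  — expand L -> H then then
step 3: stack=$ then then H  input=then end then $  — expand H -> then end
step 4: stack=$ then then end then  input=then end then $  — match then
step 5: stack=$ then then end  input=end then $  — match end
step 6: stack=$ then then  input=then $  — match then
step 7: stack=$ then  input=$  — error: top is terminal then but lookahead is $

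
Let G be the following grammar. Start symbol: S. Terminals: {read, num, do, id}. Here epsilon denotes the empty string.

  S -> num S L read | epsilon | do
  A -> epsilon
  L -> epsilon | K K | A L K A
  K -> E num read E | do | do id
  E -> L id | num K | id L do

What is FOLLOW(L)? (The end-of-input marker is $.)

FIRST(S): from S->num S L read we get {num}; from S->epsilon we get {epsilon}; from S->do we get {do}. So FIRST(S) = {epsilon, do, num}.
FIRST(A): from A->epsilon we get {epsilon}. So FIRST(A) = {epsilon}.
FIRST(L): from L->epsilon we get {epsilon}; from L->K K we get {do, id, num}; from L->A L K A we get {do, id, num}. So FIRST(L) = {epsilon, do, id, num}.
FIRST(E): from E->L id we get {do, id, num}; from E->num K we get {num}; from E->id L do we get {id}. So FIRST(E) = {do, id, num}.
FIRST(K): from K->E num read E we get {do, id, num}; from K->do we get {do}; from K->do id we get {do}. So FIRST(K) = {do, id, num}.
FOLLOW(S) includes $ since S is the start symbol.
FOLLOW(S): in S->num S L read, S is followed by L read with FIRST {do, id, num, read}. Thus FOLLOW(S) = {$, do, id, num, read}.
FOLLOW(L): in S->num S L read, L is followed by read with FIRST {read}; in L->A L K A, L is followed by K A with FIRST {do, id, num}; in E->L id, L is followed by id with FIRST {id}; in E->id L do, L is followed by do with FIRST {do}. Thus FOLLOW(L) = {do, id, num, read}.
FOLLOW(A): in L->A L K A (occurrence 1), A is followed by L K A with FIRST {do, id, num}; in L->A L K A (occurrence 2), the suffix after A is empty, so FOLLOW(A) ⊇ FOLLOW(L) = {do, id, num, read}. Thus FOLLOW(A) = {do, id, num, read}.
FOLLOW(K): in L->K K (occurrence 1), K is followed by K with FIRST {do, id, num}; in L->K K (occurrence 2), the suffix after K is empty, so FOLLOW(K) ⊇ FOLLOW(L) = {do, id, num, read}; in L->A L K A, K is followed by A with FIRST {epsilon}; in L->A L K A, the suffix after K is nullable, so FOLLOW(K) ⊇ FOLLOW(L) = {do, id, num, read}; in E->num K, the suffix after K is empty, so FOLLOW(K) ⊇ FOLLOW(E) = {do, id, num, read}. Thus FOLLOW(K) = {do, id, num, read}.
FOLLOW(E): in K->E num read E (occurrence 1), E is followed by num read E with FIRST {num}; in K->E num read E (occurrence 2), the suffix after E is empty, so FOLLOW(E) ⊇ FOLLOW(K) = {do, id, num, read}. Thus FOLLOW(E) = {do, id, num, read}.

{do, id, num, read}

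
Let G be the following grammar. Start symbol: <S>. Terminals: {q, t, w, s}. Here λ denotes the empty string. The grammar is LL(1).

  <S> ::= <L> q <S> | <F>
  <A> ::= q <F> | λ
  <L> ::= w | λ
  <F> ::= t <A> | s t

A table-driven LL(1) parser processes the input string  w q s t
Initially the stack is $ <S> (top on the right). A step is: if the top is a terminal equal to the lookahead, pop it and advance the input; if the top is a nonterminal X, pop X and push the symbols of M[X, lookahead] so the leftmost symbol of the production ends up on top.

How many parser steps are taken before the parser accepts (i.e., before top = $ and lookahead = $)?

8

     Stack        Input      Action
  1  $ <S>        w q s t $  expand <S> ::= <L> q <S>
  2  $ <S> q <L>  w q s t $  expand <L> ::= w
  3  $ <S> q w    w q s t $  match w
  4  $ <S> q      q s t $    match q
  5  $ <S>        s t $      expand <S> ::= <F>
  6  $ <F>        s t $      expand <F> ::= s t
  7  $ t s        s t $      match s
  8  $ t          t $        match t
Accept reached after 8 steps.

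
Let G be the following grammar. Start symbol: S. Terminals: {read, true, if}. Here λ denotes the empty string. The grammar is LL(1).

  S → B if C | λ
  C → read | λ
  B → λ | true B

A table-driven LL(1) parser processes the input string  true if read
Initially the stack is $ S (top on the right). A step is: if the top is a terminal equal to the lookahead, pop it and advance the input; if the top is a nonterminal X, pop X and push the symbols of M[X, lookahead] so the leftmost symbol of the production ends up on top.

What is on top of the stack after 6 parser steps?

step 1: stack=$ S  input=true if read $  — expand S → B if C
step 2: stack=$ C if B  input=true if read $  — expand B → true B
step 3: stack=$ C if B true  input=true if read $  — match true
step 4: stack=$ C if B  input=if read $  — expand B → λ
step 5: stack=$ C if  input=if read $  — match if
step 6: stack=$ C  input=read $  — expand C → read
Stack after step 6: $ read (top = read).

read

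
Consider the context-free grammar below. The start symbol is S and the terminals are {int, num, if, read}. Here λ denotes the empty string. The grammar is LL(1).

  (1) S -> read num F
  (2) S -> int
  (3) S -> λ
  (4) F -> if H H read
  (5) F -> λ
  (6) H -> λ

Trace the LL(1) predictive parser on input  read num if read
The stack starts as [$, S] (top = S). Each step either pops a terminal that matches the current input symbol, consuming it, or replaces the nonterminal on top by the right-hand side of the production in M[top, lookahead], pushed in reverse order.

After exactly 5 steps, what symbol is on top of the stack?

step 1: stack=$ S  input=read num if read $  — expand S -> read num F
step 2: stack=$ F num read  input=read num if read $  — match read
step 3: stack=$ F num  input=num if read $  — match num
step 4: stack=$ F  input=if read $  — expand F -> if H H read
step 5: stack=$ read H H if  input=if read $  — match if
Stack after step 5: $ read H H (top = H).

H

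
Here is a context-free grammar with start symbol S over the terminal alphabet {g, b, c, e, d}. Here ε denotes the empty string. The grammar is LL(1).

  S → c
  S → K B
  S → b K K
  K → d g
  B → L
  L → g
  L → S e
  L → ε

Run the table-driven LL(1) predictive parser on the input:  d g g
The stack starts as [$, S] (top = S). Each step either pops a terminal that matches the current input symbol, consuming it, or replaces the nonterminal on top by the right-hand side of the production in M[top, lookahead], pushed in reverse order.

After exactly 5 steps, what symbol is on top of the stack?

L

     Stack    Input    Action
  1  $ S      d g g $  expand S → K B
  2  $ B K    d g g $  expand K → d g
  3  $ B g d  d g g $  match d
  4  $ B g    g g $    match g
  5  $ B      g $      expand B → L
Stack after step 5: $ L (top = L).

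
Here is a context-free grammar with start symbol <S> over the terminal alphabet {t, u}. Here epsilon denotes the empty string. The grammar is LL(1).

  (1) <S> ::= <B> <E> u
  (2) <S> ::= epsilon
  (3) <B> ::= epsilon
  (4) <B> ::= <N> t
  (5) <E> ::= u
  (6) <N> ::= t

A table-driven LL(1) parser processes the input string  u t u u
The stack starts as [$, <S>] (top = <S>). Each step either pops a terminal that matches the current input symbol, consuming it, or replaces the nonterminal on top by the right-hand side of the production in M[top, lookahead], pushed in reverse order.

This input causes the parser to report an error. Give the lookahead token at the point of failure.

t

     Stack        Input      Action
  1  $ <S>        u t u u $  expand <S> ::= <B> <E> u
  2  $ u <E> <B>  u t u u $  expand <B> ::= epsilon
  3  $ u <E>      u t u u $  expand <E> ::= u
  4  $ u u        u t u u $  match u
  5  $ u          t u u $    error: top is terminal u but lookahead is t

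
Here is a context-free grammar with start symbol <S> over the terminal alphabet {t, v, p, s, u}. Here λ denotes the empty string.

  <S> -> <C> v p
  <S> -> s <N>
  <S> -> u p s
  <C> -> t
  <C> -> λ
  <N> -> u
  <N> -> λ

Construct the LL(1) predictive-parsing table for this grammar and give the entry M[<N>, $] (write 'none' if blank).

<N> -> λ

FIRST(<C>) = {λ, t}
FIRST(<N>) = {λ, u}
FIRST(<S>) = {s, t, u, v}  (via <C> v p)
FOLLOW(<S>) includes $ since <S> is the start symbol.
FOLLOW(<S>): <S> appears on no right-hand side. Thus FOLLOW(<S>) = {$}.
FOLLOW(<N>): in <S>->s <N>, the suffix after <N> is empty, so FOLLOW(<N>) ⊇ FOLLOW(<S>) = {$}. Thus FOLLOW(<N>) = {$}.
For <N> -> u: FIRST(u) = {u}, so it goes in M[<N>, t] for t ∈ {u}.
For <N> -> λ: FIRST(λ) = {λ}, so it goes in M[<N>, t] for t ∈ {}; since λ ∈ FIRST, also for every t ∈ FOLLOW(<N>) = {$}.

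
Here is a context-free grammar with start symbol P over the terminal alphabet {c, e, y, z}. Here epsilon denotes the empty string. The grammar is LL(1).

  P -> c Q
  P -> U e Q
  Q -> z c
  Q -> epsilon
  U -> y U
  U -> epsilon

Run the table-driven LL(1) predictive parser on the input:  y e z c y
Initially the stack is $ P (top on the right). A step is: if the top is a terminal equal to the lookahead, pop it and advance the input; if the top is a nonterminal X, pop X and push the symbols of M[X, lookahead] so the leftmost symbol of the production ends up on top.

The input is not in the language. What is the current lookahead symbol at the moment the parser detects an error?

y

step 1: stack=$ P  input=y e z c y $  — expand P -> U e Q
step 2: stack=$ Q e U  input=y e z c y $  — expand U -> y U
step 3: stack=$ Q e U y  input=y e z c y $  — match y
step 4: stack=$ Q e U  input=e z c y $  — expand U -> epsilon
step 5: stack=$ Q e  input=e z c y $  — match e
step 6: stack=$ Q  input=z c y $  — expand Q -> z c
step 7: stack=$ c z  input=z c y $  — match z
step 8: stack=$ c  input=c y $  — match c
step 9: stack=$  input=y $  — error: stack empty but input remains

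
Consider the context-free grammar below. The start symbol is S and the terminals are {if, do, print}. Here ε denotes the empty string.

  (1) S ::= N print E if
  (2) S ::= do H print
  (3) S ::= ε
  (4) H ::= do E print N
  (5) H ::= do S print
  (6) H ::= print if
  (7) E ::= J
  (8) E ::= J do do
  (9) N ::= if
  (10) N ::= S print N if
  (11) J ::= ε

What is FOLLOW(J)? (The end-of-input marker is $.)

FIRST(H) = {do, print}
FIRST(J) = {ε}
FIRST(E) = {ε, do}  (via J, J do do)
FIRST(S) = {ε, do, if, print}  (via N print E if)
FIRST(N) = {do, if, print}  (via S print N if)
FOLLOW(S) includes $ since S is the start symbol.
FOLLOW(S): in H::=do S print, S is followed by print with FIRST {print}; in N::=S print N if, S is followed by print N if with FIRST {print}. Thus FOLLOW(S) = {$, print}.
FOLLOW(H): in S::=do H print, H is followed by print with FIRST {print}. Thus FOLLOW(H) = {print}.
FOLLOW(E): in S::=N print E if, E is followed by if with FIRST {if}; in H::=do E print N, E is followed by print N with FIRST {print}. Thus FOLLOW(E) = {if, print}.
FOLLOW(N): in S::=N print E if, N is followed by print E if with FIRST {print}; in H::=do E print N, the suffix after N is empty, so FOLLOW(N) ⊇ FOLLOW(H) = {print}; in N::=S print N if, N is followed by if with FIRST {if}. Thus FOLLOW(N) = {if, print}.
FOLLOW(J): in E::=J, the suffix after J is empty, so FOLLOW(J) ⊇ FOLLOW(E) = {if, print}; in E::=J do do, J is followed by do do with FIRST {do}. Thus FOLLOW(J) = {do, if, print}.

{do, if, print}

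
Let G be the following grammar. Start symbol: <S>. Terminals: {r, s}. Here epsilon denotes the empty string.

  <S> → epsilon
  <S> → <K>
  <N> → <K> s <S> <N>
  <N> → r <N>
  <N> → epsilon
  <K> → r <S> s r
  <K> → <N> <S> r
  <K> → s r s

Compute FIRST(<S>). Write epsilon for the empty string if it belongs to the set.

FIRST(<S>) = {epsilon, r, s}  (via <K>)
FIRST(<N>) = {epsilon, r, s}  (via <K> s <S> <N>)
FIRST(<K>) = {r, s}  (via <N> <S> r)

{epsilon, r, s}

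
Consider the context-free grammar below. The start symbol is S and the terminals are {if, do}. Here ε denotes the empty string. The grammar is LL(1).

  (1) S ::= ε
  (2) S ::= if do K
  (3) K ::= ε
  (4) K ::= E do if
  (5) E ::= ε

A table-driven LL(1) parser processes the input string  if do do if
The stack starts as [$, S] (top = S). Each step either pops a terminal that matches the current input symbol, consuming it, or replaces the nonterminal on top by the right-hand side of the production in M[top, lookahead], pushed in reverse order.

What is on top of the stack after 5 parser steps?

do

step 1: stack=$ S  input=if do do if $  — expand S ::= if do K
step 2: stack=$ K do if  input=if do do if $  — match if
step 3: stack=$ K do  input=do do if $  — match do
step 4: stack=$ K  input=do if $  — expand K ::= E do if
step 5: stack=$ if do E  input=do if $  — expand E ::= ε
Stack after step 5: $ if do (top = do).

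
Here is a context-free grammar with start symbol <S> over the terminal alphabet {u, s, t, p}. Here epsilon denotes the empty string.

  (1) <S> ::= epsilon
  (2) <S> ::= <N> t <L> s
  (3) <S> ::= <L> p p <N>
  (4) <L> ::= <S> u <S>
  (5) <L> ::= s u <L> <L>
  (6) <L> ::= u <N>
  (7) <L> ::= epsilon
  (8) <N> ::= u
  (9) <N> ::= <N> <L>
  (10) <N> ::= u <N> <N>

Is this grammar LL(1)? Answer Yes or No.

No

FIRST(<S>) = {epsilon, p, s, u}
FIRST(<L>) = {epsilon, p, s, u}
FIRST(<N>) = {u}
FOLLOW(<S>) = {$, p, s, t, u}
FOLLOW(<L>) = {$, p, s, t, u}
FOLLOW(<N>) = {$, p, s, t, u}
Cell M[<L>, p] receives both <L> ::= <S> u <S> and <L> ::= epsilon — the grammar is not LL(1).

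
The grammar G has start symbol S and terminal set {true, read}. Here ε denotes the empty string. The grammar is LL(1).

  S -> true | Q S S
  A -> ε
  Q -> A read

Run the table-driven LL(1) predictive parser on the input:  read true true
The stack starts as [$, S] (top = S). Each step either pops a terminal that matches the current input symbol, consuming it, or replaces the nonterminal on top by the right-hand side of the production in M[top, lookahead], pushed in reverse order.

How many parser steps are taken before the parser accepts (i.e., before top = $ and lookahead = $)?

     Stack         Input             Action
  1  $ S           read true true $  expand S -> Q S S
  2  $ S S Q       read true true $  expand Q -> A read
  3  $ S S read A  read true true $  expand A -> ε
  4  $ S S read    read true true $  match read
  5  $ S S         true true $       expand S -> true
  6  $ S true      true true $       match true
  7  $ S           true $            expand S -> true
  8  $ true        true $            match true
Accept reached after 8 steps.

8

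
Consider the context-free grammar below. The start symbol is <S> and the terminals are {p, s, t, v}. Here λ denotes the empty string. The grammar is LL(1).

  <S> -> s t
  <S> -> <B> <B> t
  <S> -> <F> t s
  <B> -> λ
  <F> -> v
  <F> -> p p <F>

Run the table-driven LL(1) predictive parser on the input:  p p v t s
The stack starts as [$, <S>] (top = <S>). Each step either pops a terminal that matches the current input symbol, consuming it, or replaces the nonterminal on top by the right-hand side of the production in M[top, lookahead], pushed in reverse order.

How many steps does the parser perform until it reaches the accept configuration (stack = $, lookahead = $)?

     Stack          Input        Action
  1  $ <S>          p p v t s $  expand <S> -> <F> t s
  2  $ s t <F>      p p v t s $  expand <F> -> p p <F>
  3  $ s t <F> p p  p p v t s $  match p
  4  $ s t <F> p    p v t s $    match p
  5  $ s t <F>      v t s $      expand <F> -> v
  6  $ s t v        v t s $      match v
  7  $ s t          t s $        match t
  8  $ s            s $          match s
Accept reached after 8 steps.

8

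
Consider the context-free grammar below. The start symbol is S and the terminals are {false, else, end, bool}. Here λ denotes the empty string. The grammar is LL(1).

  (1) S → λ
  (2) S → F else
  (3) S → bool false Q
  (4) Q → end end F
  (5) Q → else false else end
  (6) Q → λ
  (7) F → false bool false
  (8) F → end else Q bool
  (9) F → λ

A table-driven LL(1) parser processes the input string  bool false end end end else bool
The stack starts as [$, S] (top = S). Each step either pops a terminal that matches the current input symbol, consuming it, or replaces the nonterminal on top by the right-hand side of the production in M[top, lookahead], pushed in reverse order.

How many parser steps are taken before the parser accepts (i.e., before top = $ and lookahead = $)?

step 1: stack=$ S  input=bool false end end end else bool $  — expand S → bool false Q
step 2: stack=$ Q false bool  input=bool false end end end else bool $  — match bool
step 3: stack=$ Q false  input=false end end end else bool $  — match false
step 4: stack=$ Q  input=end end end else bool $  — expand Q → end end F
step 5: stack=$ F end end  input=end end end else bool $  — match end
step 6: stack=$ F end  input=end end else bool $  — match end
step 7: stack=$ F  input=end else bool $  — expand F → end else Q bool
step 8: stack=$ bool Q else end  input=end else bool $  — match end
step 9: stack=$ bool Q else  input=else bool $  — match else
step 10: stack=$ bool Q  input=bool $  — expand Q → λ
step 11: stack=$ bool  input=bool $  — match bool
Accept reached after 11 steps.

11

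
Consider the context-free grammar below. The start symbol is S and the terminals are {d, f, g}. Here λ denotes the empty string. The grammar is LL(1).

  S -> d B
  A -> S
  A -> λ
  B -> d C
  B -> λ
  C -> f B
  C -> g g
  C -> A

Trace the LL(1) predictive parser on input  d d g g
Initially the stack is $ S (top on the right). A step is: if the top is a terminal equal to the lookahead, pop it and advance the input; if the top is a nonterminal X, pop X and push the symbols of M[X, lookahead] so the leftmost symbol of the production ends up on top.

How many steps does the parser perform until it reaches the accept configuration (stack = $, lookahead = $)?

7

     Stack  Input      Action
  1  $ S    d d g g $  expand S -> d B
  2  $ B d  d d g g $  match d
  3  $ B    d g g $    expand B -> d C
  4  $ C d  d g g $    match d
  5  $ C    g g $      expand C -> g g
  6  $ g g  g g $      match g
  7  $ g    g $        match g
Accept reached after 7 steps.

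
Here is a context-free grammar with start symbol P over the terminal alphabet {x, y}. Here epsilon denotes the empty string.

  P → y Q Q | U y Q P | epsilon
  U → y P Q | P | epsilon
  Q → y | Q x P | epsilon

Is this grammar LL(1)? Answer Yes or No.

No

FIRST(P) = {epsilon, y}
FIRST(U) = {epsilon, y}
FIRST(Q) = {epsilon, x, y}
FOLLOW(P) = {$, x, y}
FOLLOW(U) = {y}
FOLLOW(Q) = {$, x, y}
Cell M[P, y] receives both P → y Q Q and P → U y Q P and P → epsilon — the grammar is not LL(1).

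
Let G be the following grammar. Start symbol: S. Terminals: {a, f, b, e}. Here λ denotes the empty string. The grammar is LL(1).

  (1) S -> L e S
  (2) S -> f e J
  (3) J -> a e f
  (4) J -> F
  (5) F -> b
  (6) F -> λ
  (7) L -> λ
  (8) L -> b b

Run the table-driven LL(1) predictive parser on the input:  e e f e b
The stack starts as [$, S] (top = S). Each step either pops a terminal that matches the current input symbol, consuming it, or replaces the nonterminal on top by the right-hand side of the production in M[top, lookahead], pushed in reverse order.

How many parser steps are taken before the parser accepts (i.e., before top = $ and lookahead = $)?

12

      Stack    Input        Action
   1  $ S      e e f e b $  expand S -> L e S
   2  $ S e L  e e f e b $  expand L -> λ
   3  $ S e    e e f e b $  match e
   4  $ S      e f e b $    expand S -> L e S
   5  $ S e L  e f e b $    expand L -> λ
   6  $ S e    e f e b $    match e
   7  $ S      f e b $      expand S -> f e J
   8  $ J e f  f e b $      match f
   9  $ J e    e b $        match e
  10  $ J      b $          expand J -> F
  11  $ F      b $          expand F -> b
  12  $ b      b $          match b
Accept reached after 12 steps.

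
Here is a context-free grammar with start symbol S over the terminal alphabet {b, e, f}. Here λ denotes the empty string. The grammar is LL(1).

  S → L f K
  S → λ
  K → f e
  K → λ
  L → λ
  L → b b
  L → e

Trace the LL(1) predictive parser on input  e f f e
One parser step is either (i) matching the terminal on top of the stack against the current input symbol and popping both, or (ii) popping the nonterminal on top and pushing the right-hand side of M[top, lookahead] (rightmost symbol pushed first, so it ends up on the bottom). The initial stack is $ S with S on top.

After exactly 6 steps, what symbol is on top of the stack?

step 1: stack=$ S  input=e f f e $  — expand S → L f K
step 2: stack=$ K f L  input=e f f e $  — expand L → e
step 3: stack=$ K f e  input=e f f e $  — match e
step 4: stack=$ K f  input=f f e $  — match f
step 5: stack=$ K  input=f e $  — expand K → f e
step 6: stack=$ e f  input=f e $  — match f
Stack after step 6: $ e (top = e).

e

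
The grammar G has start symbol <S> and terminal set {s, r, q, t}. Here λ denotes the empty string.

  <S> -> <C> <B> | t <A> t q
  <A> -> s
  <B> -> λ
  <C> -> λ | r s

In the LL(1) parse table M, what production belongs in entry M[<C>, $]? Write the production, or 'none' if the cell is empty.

FIRST(<A>) = {s}
FIRST(<B>) = {λ}
FIRST(<C>) = {λ, r}
FIRST(<S>) = {λ, r, t}  (via <C> <B>)
FOLLOW(<S>) includes $ since <S> is the start symbol.
FOLLOW(<S>): <S> appears on no right-hand side. Thus FOLLOW(<S>) = {$}.
FOLLOW(<C>): in <S>-><C> <B>, <C> is followed by <B> with FIRST {λ}; in <S>-><C> <B>, the suffix after <C> is nullable, so FOLLOW(<C>) ⊇ FOLLOW(<S>) = {$}. Thus FOLLOW(<C>) = {$}.
For <C> -> λ: FIRST(λ) = {λ}, so it goes in M[<C>, t] for t ∈ {}; since λ ∈ FIRST, also for every t ∈ FOLLOW(<C>) = {$}.
For <C> -> r s: FIRST(r s) = {r}, so it goes in M[<C>, t] for t ∈ {r}.

<C> -> λ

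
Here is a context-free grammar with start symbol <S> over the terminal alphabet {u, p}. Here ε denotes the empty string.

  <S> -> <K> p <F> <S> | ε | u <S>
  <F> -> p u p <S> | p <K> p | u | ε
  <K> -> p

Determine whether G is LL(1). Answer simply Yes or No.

FIRST(<S>) = {ε, p, u}
FIRST(<F>) = {ε, p, u}
FIRST(<K>) = {p}
FOLLOW(<S>) = {$, p, u}
FOLLOW(<F>) = {$, p, u}
FOLLOW(<K>) = {p}
Cell M[<F>, p] receives both <F> -> p u p <S> and <F> -> p <K> p and <F> -> ε — the grammar is not LL(1).

No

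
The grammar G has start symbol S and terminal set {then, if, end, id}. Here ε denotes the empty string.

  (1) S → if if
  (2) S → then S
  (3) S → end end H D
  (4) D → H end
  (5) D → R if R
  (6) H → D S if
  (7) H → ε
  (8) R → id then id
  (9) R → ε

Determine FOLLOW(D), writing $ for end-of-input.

FIRST(S) = {end, if, then}
FIRST(R) = {ε, id}
FIRST(D) = {end, id, if}  (via H end, R if R)
FIRST(H) = {ε, end, id, if}  (via D S if)
FOLLOW(S) includes $ since S is the start symbol.
FOLLOW(S): in S→then S, the suffix after S is empty (adds nothing new); in H→D S if, S is followed by if with FIRST {if}. Thus FOLLOW(S) = {$, if}.
FOLLOW(D): in S→end end H D, the suffix after D is empty, so FOLLOW(D) ⊇ FOLLOW(S) = {$, if}; in H→D S if, D is followed by S if with FIRST {end, if, then}. Thus FOLLOW(D) = {$, end, if, then}.
FOLLOW(H): in S→end end H D, H is followed by D with FIRST {end, id, if}; in D→H end, H is followed by end with FIRST {end}. Thus FOLLOW(H) = {end, id, if}.
FOLLOW(R): in D→R if R (occurrence 1), R is followed by if R with FIRST {if}; in D→R if R (occurrence 2), the suffix after R is empty, so FOLLOW(R) ⊇ FOLLOW(D) = {$, end, if, then}. Thus FOLLOW(R) = {$, end, if, then}.

{$, end, if, then}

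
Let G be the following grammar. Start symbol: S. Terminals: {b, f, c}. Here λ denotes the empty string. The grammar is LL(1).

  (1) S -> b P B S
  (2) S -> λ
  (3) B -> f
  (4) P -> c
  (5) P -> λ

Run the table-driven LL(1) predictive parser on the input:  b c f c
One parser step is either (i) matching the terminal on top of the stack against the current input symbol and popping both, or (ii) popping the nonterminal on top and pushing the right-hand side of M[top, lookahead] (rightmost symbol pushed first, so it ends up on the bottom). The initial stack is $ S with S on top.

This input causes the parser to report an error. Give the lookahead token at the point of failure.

step 1: stack=$ S  input=b c f c $  — expand S -> b P B S
step 2: stack=$ S B P b  input=b c f c $  — match b
step 3: stack=$ S B P  input=c f c $  — expand P -> c
step 4: stack=$ S B c  input=c f c $  — match c
step 5: stack=$ S B  input=f c $  — expand B -> f
step 6: stack=$ S f  input=f c $  — match f
step 7: stack=$ S  input=c $  — error: M[S, c] is empty

c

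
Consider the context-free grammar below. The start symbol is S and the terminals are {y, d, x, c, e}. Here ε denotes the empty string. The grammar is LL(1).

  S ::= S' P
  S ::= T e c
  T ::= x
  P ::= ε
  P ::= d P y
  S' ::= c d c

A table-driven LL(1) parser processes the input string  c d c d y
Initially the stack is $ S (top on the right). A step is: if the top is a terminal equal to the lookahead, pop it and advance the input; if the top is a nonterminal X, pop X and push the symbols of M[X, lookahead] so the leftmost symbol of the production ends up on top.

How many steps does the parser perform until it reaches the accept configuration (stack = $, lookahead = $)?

step 1: stack=$ S  input=c d c d y $  — expand S ::= S' P
step 2: stack=$ P S'  input=c d c d y $  — expand S' ::= c d c
step 3: stack=$ P c d c  input=c d c d y $  — match c
step 4: stack=$ P c d  input=d c d y $  — match d
step 5: stack=$ P c  input=c d y $  — match c
step 6: stack=$ P  input=d y $  — expand P ::= d P y
step 7: stack=$ y P d  input=d y $  — match d
step 8: stack=$ y P  input=y $  — expand P ::= ε
step 9: stack=$ y  input=y $  — match y
Accept reached after 9 steps.

9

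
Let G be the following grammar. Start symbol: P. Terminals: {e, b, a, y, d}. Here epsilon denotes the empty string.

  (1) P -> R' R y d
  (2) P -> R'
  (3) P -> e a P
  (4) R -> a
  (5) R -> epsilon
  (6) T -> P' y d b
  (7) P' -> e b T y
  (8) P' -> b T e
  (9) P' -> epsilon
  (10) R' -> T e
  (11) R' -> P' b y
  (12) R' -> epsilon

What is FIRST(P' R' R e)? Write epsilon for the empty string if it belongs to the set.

FIRST(R) = {epsilon, a}
FIRST(P') = {epsilon, b, e}
FIRST(T) = {b, e, y}  (via P' y d b)
FIRST(R') = {epsilon, b, e, y}  (via T e, P' b y)
FIRST(P) = {epsilon, a, b, e, y}  (via R' R y d, R')
FIRST(P' R' R e): take FIRST of each symbol in turn, carrying on past any symbol whose FIRST contains epsilon; result {a, b, e, y}.

{a, b, e, y}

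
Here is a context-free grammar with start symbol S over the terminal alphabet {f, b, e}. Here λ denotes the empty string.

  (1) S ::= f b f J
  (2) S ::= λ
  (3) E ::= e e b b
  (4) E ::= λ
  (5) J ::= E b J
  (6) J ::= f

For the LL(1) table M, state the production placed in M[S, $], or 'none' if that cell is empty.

S ::= λ

FIRST(S) = {λ, f}
FIRST(E) = {λ, e}
FIRST(J) = {b, e, f}  (via E b J)
FOLLOW(S) includes $ since S is the start symbol.
FOLLOW(S): S appears on no right-hand side. Thus FOLLOW(S) = {$}.
For S ::= f b f J: FIRST(f b f J) = {f}, so it goes in M[S, t] for t ∈ {f}.
For S ::= λ: FIRST(λ) = {λ}, so it goes in M[S, t] for t ∈ {}; since λ ∈ FIRST, also for every t ∈ FOLLOW(S) = {$}.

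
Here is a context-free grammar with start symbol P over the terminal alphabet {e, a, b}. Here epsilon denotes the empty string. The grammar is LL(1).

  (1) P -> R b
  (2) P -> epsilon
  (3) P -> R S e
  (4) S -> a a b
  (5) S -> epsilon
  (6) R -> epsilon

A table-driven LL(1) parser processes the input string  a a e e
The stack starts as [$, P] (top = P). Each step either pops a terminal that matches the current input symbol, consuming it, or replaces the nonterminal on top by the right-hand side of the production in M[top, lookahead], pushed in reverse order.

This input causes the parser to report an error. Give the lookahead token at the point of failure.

e

     Stack      Input      Action
  1  $ P        a a e e $  expand P -> R S e
  2  $ e S R    a a e e $  expand R -> epsilon
  3  $ e S      a a e e $  expand S -> a a b
  4  $ e b a a  a a e e $  match a
  5  $ e b a    a e e $    match a
  6  $ e b      e e $      error: top is terminal b but lookahead is e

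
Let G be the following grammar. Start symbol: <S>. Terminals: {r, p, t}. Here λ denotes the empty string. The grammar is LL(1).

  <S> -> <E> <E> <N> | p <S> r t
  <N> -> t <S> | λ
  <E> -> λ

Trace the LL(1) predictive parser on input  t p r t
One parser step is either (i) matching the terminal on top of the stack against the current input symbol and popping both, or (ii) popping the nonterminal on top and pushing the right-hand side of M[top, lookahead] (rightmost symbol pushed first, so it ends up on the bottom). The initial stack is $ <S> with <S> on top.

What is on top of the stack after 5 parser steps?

     Stack          Input      Action
  1  $ <S>          t p r t $  expand <S> -> <E> <E> <N>
  2  $ <N> <E> <E>  t p r t $  expand <E> -> λ
  3  $ <N> <E>      t p r t $  expand <E> -> λ
  4  $ <N>          t p r t $  expand <N> -> t <S>
  5  $ <S> t        t p r t $  match t
Stack after step 5: $ <S> (top = <S>).

<S>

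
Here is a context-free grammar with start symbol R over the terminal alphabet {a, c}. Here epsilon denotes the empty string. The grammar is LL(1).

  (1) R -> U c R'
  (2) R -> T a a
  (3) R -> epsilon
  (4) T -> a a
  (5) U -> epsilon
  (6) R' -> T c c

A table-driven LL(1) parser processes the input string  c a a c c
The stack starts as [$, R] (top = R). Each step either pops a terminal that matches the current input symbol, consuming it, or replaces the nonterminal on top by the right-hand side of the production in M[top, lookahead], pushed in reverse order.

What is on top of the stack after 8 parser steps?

step 1: stack=$ R  input=c a a c c $  — expand R -> U c R'
step 2: stack=$ R' c U  input=c a a c c $  — expand U -> epsilon
step 3: stack=$ R' c  input=c a a c c $  — match c
step 4: stack=$ R'  input=a a c c $  — expand R' -> T c c
step 5: stack=$ c c T  input=a a c c $  — expand T -> a a
step 6: stack=$ c c a a  input=a a c c $  — match a
step 7: stack=$ c c a  input=a c c $  — match a
step 8: stack=$ c c  input=c c $  — match c
Stack after step 8: $ c (top = c).

c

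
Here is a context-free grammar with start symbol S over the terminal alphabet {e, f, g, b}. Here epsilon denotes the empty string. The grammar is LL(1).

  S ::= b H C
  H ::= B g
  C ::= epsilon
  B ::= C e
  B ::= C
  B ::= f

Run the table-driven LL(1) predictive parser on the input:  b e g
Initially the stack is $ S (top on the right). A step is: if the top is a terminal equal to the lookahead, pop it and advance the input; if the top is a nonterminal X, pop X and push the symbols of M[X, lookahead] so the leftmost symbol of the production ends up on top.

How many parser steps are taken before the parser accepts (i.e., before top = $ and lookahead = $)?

     Stack      Input    Action
  1  $ S        b e g $  expand S ::= b H C
  2  $ C H b    b e g $  match b
  3  $ C H      e g $    expand H ::= B g
  4  $ C g B    e g $    expand B ::= C e
  5  $ C g e C  e g $    expand C ::= epsilon
  6  $ C g e    e g $    match e
  7  $ C g      g $      match g
  8  $ C        $        expand C ::= epsilon
Accept reached after 8 steps.

8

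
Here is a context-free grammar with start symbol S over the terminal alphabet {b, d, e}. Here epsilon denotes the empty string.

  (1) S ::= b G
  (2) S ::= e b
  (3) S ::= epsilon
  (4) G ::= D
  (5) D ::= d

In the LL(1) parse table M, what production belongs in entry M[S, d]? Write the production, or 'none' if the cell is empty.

none

FIRST(S) = {epsilon, b, e}
FIRST(D) = {d}
FIRST(G) = {d}  (via D)
FOLLOW(S) includes $ since S is the start symbol.
FOLLOW(S): S appears on no right-hand side. Thus FOLLOW(S) = {$}.
For S ::= b G: FIRST(b G) = {b}, so it goes in M[S, t] for t ∈ {b}.
For S ::= e b: FIRST(e b) = {e}, so it goes in M[S, t] for t ∈ {e}.
For S ::= epsilon: FIRST(epsilon) = {epsilon}, so it goes in M[S, t] for t ∈ {}; since epsilon ∈ FIRST, also for every t ∈ FOLLOW(S) = {$}.
None of these place a production in M[S, d].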